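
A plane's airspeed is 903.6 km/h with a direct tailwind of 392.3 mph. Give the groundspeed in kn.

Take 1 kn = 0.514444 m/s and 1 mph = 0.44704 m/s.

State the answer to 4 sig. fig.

903.6 km/h × (1/3.6) = 251 m/s
392.3 mph × 0.44704 = 175.374 m/s
Total: 251 + 175.374 = 426.374 m/s
In kn: 426.374 / 0.514444 = 828.805 kn

828.8 kn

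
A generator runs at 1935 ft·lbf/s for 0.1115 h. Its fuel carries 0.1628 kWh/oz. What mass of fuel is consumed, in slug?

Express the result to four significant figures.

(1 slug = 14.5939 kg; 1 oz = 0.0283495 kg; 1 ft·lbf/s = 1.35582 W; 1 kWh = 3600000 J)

1935 ft·lbf/s → 2623.51 W
0.1115 h → 401.4 s
E = P × t = 2623.51 × 401.4 = 1.05308×10⁶ J
0.1628 kWh/oz → 2.06734×10⁷ J/kg
m = E / e_s = 1.05308×10⁶ / 2.06734×10⁷ = 0.0509389 kg
In slug: 0.0509389 / 14.5939 = 0.00349042 slug

0.003490 slug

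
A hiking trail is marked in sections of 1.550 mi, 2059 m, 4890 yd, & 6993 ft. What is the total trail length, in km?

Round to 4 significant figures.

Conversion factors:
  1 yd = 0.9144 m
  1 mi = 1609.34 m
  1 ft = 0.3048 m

11.16 km

1.550 mi × 1609.34 → 2494.48 m
2059 m (already m)
4890 yd × 0.9144 → 4471.42 m
6993 ft × 0.3048 → 2131.47 m
Sum: 2494.48 + 2059 + 4471.42 + 2131.47 = 11156.4 m
In km: 11156.4 / 1000 = 11.1564 km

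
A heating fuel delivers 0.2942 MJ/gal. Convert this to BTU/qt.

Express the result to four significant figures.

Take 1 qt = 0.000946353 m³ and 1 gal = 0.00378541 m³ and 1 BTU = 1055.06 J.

69.71 BTU/qt

0.2942 MJ/gal × 1000000 J/MJ ÷ 0.00378541 m³/gal = 7.77195×10⁷ J/m³
7.77195×10⁷ J/m³ ÷ 1055.06 J/BTU × 0.000946353 m³/qt = 69.7118 BTU/qt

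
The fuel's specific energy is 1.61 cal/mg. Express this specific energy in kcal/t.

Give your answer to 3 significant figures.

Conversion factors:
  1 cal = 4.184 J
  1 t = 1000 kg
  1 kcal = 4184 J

1.61×10⁶ kcal/t

1.61 cal/mg × 4.184 J/cal ÷ 10⁻⁶ kg/mg = 6.73624×10⁶ J/kg
6.73624×10⁶ J/kg ÷ 4184 J/kcal × 1000 kg/t = 1.61×10⁶ kcal/t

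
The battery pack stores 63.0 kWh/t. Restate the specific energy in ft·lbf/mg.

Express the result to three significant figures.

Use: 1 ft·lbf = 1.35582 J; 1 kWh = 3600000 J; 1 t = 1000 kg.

63.0 kWh/t × 3600000 J/kWh ÷ 1000 kg/t = 226800 J/kg
226800 J/kg ÷ 1.35582 J/ft·lbf × 10⁻⁶ kg/mg = 0.167279 ft·lbf/mg

0.167 ft·lbf/mg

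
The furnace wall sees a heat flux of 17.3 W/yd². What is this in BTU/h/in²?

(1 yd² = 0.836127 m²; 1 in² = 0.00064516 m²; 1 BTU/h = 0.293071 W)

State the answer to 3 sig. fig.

17.3 W/yd² ÷ 0.836127 m²/yd² = 20.6906 W/m²
20.6906 W/m² ÷ 0.293071 W/BTU/h × 0.00064516 m²/in² = 0.0455478 BTU/h/in²

0.0455 BTU/h/in²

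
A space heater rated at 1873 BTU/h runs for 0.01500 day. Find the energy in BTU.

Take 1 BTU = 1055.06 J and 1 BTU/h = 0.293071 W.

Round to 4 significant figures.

1873 BTU/h × 0.293071 → 548.922 W
0.01500 day × 86400 → 1296 s
E = P × t = 548.922 W × 1296 s = 711403 J
711403 J ÷ (1055.06 J/BTU) = 674.277 BTU

674.3 BTU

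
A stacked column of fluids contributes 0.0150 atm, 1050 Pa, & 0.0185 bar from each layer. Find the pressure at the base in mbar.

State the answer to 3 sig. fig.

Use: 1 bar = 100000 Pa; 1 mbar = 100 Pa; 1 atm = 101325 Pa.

44.2 mbar

0.0150 atm × 101325 → 1519.88 Pa
1050 Pa (already Pa)
0.0185 bar × 100000 → 1850 Pa
Combined: 1519.88 + 1050 + 1850 = 4419.88 Pa
In mbar: 4419.88 / 100 = 44.1988 mbar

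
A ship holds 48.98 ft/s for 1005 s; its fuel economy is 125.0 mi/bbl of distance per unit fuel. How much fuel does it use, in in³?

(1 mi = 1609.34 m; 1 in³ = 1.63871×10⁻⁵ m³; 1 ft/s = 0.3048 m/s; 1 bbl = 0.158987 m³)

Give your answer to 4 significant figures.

723.6 in³

48.98 ft/s → 14.9291 m/s
d = v × t = 14.9291 × 1005 = 15003.7 m
125.0 mi/bbl → 1.26531×10⁶ m/m³
V = d / (distance per unit fuel) = 15003.7 / 1.26531×10⁶ = 0.0118577 m³
In in³: 0.0118577 / 1.63871×10⁻⁵ = 723.6 in³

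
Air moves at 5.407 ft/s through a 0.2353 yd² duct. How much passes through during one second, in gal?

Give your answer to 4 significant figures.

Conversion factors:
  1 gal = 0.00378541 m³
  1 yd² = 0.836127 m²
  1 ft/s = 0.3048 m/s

5.407 ft/s × 0.3048 → 1.64805 m/s
0.2353 yd² × 0.836127 → 0.196741 m²
V = v × A × t = 1.64805 m/s × 0.196741 m² × 1 s = 0.324239 m³
0.324239 m³ ÷ (0.00378541 m³/gal) = 85.6549 gal

85.65 gal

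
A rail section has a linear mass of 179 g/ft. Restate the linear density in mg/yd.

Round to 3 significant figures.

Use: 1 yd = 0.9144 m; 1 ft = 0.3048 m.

179 g/ft × 0.001 kg/g ÷ 0.3048 m/ft = 0.58727 kg/m
0.58727 kg/m ÷ 10⁻⁶ kg/mg × 0.9144 m/yd = 537000 mg/yd

5.37×10⁵ mg/yd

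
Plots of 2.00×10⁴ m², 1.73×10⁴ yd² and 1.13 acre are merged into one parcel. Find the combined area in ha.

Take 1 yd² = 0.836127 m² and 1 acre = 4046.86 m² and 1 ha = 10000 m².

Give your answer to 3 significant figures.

2.00×10⁴ m² (already m²)
1.73×10⁴ yd² × 0.836127 → 14465 m²
1.13 acre × 4046.86 → 4572.95 m²
Combined: 20000 + 14465 + 4572.95 = 39038 m²
In ha: 39038 / 10000 = 3.9038 ha

3.90 ha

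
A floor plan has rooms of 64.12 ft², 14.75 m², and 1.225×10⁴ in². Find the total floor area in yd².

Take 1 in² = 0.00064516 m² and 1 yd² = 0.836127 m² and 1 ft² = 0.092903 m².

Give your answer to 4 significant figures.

64.12 ft² × 0.092903 = 5.95694 m²
14.75 m² (already m²)
1.225×10⁴ in² × 0.00064516 = 7.90321 m²
Sum: 5.95694 + 14.75 + 7.90321 = 28.6102 m²
In yd²: 28.6102 / 0.836127 = 34.2175 yd²

34.22 yd²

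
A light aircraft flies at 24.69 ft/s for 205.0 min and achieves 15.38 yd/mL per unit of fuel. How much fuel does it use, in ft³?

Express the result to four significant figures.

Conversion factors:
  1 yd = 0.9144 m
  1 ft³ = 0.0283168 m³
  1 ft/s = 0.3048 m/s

0.2324 ft³

24.69 ft/s → 7.52551 m/s
205.0 min → 12300 s
d = v × t = 7.52551 × 12300 = 92563.8 m
15.38 yd/mL → 1.40635×10⁷ m/m³
V = d / (distance per unit fuel) = 92563.8 / 1.40635×10⁷ = 0.00658185 m³
In ft³: 0.00658185 / 0.0283168 = 0.232436 ft³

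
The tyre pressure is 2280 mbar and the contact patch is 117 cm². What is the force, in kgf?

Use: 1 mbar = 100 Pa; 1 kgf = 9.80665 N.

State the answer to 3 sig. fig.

272 kgf

2280 mbar × 100 → 228000 Pa
117 cm² × 0.0001 → 0.0117 m²
F = P × A = 228000 Pa × 0.0117 m² = 2667.6 N
2667.6 N ÷ (9.80665 N/kgf) = 272.019 kgf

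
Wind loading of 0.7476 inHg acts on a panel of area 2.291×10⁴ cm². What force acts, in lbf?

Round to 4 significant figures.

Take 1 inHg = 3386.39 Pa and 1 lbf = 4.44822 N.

1304 lbf

0.7476 inHg × 3386.39 = 2531.67 Pa
2.291×10⁴ cm² × 0.0001 = 2.291 m²
F = P × A = 2531.67 Pa × 2.291 m² = 5800.06 N
5800.06 N ÷ (4.44822 N/lbf) = 1303.91 lbf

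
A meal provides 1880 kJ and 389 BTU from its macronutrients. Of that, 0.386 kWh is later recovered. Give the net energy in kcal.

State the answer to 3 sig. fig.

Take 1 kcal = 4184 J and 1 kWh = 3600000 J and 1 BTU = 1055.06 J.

215 kcal

1880 kJ × 1000 → 1.88×10⁶ J
389 BTU × 1055.06 → 410418 J
0.386 kWh × 3600000 → 1.3896×10⁶ J
Sum: 1.88×10⁶ + 410418 − 1.3896×10⁶ = 900818 J
In kcal: 900818 / 4184 = 215.301 kcal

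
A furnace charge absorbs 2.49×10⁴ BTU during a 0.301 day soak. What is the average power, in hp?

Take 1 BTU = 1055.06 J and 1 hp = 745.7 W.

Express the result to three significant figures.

2.49×10⁴ BTU × 1055.06 → 2.6271×10⁷ J
0.301 day × 86400 → 26006.4 s
P = E / t = 2.6271×10⁷ J / 26006.4 s = 1010.17 W
1010.17 W ÷ (745.7 W/hp) = 1.35466 hp

1.35 hp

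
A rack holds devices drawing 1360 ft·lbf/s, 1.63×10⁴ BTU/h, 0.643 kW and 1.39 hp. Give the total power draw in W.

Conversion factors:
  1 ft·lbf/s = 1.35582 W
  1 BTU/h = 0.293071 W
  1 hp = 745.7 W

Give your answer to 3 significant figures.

1360 ft·lbf/s × 1.35582 = 1843.92 W
1.63×10⁴ BTU/h × 0.293071 = 4777.06 W
0.643 kW × 1000 = 643 W
1.39 hp × 745.7 = 1036.52 W
Total: 1843.92 + 4777.06 + 643 + 1036.52 = 8300.5 W

8300 W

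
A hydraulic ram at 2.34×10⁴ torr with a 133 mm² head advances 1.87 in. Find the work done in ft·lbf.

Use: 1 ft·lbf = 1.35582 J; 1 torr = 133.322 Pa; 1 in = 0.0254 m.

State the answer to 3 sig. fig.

14.5 ft·lbf

2.34×10⁴ torr → 3.11973×10⁶ Pa
133 mm² → 1.33×10⁻⁴ m²
F = P × A = 3.11973×10⁶ × 1.33×10⁻⁴ = 414.924 N
1.87 in → 0.047498 m
W = F × d = 414.924 × 0.047498 = 19.7081 J
In ft·lbf: 19.7081 / 1.35582 = 14.5359 ft·lbf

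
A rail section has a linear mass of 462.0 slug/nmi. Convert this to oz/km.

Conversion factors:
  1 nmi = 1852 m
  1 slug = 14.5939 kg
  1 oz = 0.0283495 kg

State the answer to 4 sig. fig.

462.0 slug/nmi × 14.5939 kg/slug ÷ 1852 m/nmi = 3.64059 kg/m
3.64059 kg/m ÷ 0.0283495 kg/oz × 1000 m/km = 128418 oz/km

1.284×10⁵ oz/km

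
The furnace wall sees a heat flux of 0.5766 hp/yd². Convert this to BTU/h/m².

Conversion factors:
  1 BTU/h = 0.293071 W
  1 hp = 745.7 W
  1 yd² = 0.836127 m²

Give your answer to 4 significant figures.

0.5766 hp/yd² × 745.7 W/hp ÷ 0.836127 m²/yd² = 514.241 W/m²
514.241 W/m² ÷ 0.293071 W/BTU/h = 1754.66 BTU/h/m²

1755 BTU/h/m²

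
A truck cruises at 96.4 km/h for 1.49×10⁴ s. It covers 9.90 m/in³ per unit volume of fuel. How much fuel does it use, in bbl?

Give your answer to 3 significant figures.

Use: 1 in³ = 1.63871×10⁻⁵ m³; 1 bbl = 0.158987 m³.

4.15 bbl

96.4 km/h → 26.7778 m/s
d = v × t = 26.7778 × 14900 = 398989 m
9.90 m/in³ → 604134 m/m³
V = d / (distance per unit fuel) = 398989 / 604134 = 0.660431 m³
In bbl: 0.660431 / 0.158987 = 4.15399 bbl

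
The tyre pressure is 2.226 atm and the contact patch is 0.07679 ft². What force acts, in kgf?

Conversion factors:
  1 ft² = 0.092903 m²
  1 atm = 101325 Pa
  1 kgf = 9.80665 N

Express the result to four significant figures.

164.1 kgf

2.226 atm × 101325 → 225549 Pa
0.07679 ft² × 0.092903 → 0.00713402 m²
F = P × A = 225549 Pa × 0.00713402 m² = 1609.07 N
1609.07 N ÷ (9.80665 N/kgf) = 164.079 kgf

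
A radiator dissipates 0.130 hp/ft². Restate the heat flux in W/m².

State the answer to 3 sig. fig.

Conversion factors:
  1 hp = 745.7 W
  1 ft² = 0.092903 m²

1040 W/m²

0.130 hp/ft² × 745.7 W/hp ÷ 0.092903 m²/ft² = 1043.46 W/m²
1043.46 W/m²  = 1043.46 W/m²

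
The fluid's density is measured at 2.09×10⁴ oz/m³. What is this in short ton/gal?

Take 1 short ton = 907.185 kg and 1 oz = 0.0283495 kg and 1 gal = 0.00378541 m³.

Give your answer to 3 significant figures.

0.00247 short ton/gal

2.09×10⁴ oz/m³ × 0.0283495 kg/oz = 592.505 kg/m³
592.505 kg/m³ ÷ 907.185 kg/short ton × 0.00378541 m³/gal = 0.00247235 short ton/gal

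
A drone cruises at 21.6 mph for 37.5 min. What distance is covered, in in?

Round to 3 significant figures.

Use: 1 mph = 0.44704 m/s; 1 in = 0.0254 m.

21.6 mph × 0.44704 → 9.65606 m/s
37.5 min × 60 → 2250 s
d = v × t = 9.65606 m/s × 2250 s = 21726.1 m
21726.1 m ÷ (0.0254 m/in) = 855358 in

8.55×10⁵ in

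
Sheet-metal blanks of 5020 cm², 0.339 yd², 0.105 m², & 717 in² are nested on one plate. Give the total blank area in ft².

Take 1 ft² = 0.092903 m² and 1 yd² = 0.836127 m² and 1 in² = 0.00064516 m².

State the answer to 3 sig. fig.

5020 cm² × 0.0001 → 0.502 m²
0.339 yd² × 0.836127 → 0.283447 m²
0.105 m² (already m²)
717 in² × 0.00064516 → 0.46258 m²
Sum: 0.502 + 0.283447 + 0.105 + 0.46258 = 1.35303 m²
In ft²: 1.35303 / 0.092903 = 14.5639 ft²

14.6 ft²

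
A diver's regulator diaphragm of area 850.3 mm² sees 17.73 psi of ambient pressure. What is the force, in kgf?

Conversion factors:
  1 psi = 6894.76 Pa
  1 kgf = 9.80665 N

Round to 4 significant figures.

10.60 kgf

17.73 psi × 6894.76 → 122244 Pa
850.3 mm² × 10⁻⁶ → 8.503×10⁻⁴ m²
F = P × A = 122244 Pa × 8.503×10⁻⁴ m² = 103.944 N
103.944 N ÷ (9.80665 N/kgf) = 10.5993 kgf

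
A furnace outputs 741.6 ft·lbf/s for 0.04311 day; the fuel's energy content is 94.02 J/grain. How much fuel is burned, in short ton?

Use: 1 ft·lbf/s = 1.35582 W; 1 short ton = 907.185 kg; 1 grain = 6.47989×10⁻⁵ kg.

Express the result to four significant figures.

0.002845 short ton

741.6 ft·lbf/s → 1005.48 W
0.04311 day → 3724.7 s
E = P × t = 1005.48 × 3724.7 = 3.74511×10⁶ J
94.02 J/grain → 1.45095×10⁶ J/kg
m = E / e_s = 3.74511×10⁶ / 1.45095×10⁶ = 2.58114 kg
In short ton: 2.58114 / 907.185 = 0.00284522 short ton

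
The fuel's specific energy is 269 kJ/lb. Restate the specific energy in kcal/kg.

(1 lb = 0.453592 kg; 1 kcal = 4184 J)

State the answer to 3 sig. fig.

269 kJ/lb × 1000 J/kJ ÷ 0.453592 kg/lb = 593044 J/kg
593044 J/kg ÷ 4184 J/kcal = 141.741 kcal/kg

142 kcal/kg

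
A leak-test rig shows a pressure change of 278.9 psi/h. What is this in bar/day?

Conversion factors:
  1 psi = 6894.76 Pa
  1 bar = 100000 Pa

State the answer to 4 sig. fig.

278.9 psi/h × 6894.76 Pa/psi ÷ 3600 s/h = 534.152 Pa/s
534.152 Pa/s ÷ 100000 Pa/bar × 86400 s/day = 461.507 bar/day

461.5 bar/day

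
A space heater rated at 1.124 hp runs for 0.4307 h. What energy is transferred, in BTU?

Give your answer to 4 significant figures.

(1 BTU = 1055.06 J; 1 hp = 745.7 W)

1232 BTU

1.124 hp × 745.7 → 838.167 W
0.4307 h × 3600 → 1550.52 s
E = P × t = 838.167 W × 1550.52 s = 1.29959×10⁶ J
1.29959×10⁶ J ÷ (1055.06 J/BTU) = 1231.77 BTU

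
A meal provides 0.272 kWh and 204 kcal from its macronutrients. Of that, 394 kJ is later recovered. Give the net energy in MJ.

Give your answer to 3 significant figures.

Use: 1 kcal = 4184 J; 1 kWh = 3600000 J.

1.44 MJ

0.272 kWh × 3600000 = 979200 J
204 kcal × 4184 = 853536 J
394 kJ × 1000 = 394000 J
Net: 979200 + 853536 − 394000 = 1.43874×10⁶ J
In MJ: 1.43874×10⁶ / 1000000 = 1.43874 MJ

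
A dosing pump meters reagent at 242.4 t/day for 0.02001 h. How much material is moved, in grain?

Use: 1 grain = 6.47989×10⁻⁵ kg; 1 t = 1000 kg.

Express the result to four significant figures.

242.4 t/day → 2.80556 kg/s
0.02001 h → 72.036 s
m = ṁ × t = 2.80556 × 72.036 = 202.101 kg
In grain: 202.101 / 6.47989×10⁻⁵ = 3.1189×10⁶ grain

3.119×10⁶ grain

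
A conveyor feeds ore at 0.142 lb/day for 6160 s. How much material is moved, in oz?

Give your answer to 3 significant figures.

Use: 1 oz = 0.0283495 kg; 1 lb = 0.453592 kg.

0.142 lb/day → 7.45487×10⁻⁷ kg/s
m = ṁ × t = 7.45487×10⁻⁷ × 6160 = 0.0045922 kg
In oz: 0.0045922 / 0.0283495 = 0.161985 oz

0.162 oz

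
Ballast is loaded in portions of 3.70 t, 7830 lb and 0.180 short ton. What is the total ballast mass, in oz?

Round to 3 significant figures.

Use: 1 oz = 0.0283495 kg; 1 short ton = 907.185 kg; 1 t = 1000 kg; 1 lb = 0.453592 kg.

2.62×10⁵ oz

3.70 t × 1000 = 3700 kg
7830 lb × 0.453592 = 3551.63 kg
0.180 short ton × 907.185 = 163.293 kg
Total: 3700 + 3551.63 + 163.293 = 7414.92 kg
In oz: 7414.92 / 0.0283495 = 261554 oz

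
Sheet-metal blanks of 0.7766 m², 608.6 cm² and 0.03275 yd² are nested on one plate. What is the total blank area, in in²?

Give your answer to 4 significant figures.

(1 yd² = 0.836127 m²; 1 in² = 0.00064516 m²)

1341 in²

0.7766 m² (already m²)
608.6 cm² × 0.0001 = 0.06086 m²
0.03275 yd² × 0.836127 = 0.0273832 m²
Total: 0.7766 + 0.06086 + 0.0273832 = 0.864843 m²
In in²: 0.864843 / 0.00064516 = 1340.51 in²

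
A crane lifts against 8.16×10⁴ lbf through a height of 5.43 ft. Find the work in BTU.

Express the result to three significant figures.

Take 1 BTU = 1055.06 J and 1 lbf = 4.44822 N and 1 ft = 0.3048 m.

8.16×10⁴ lbf × 4.44822 = 362975 N
5.43 ft × 0.3048 = 1.65506 m
W = F × d = 362975 N × 1.65506 m = 600745 J
600745 J ÷ (1055.06 J/BTU) = 569.394 BTU

569 BTU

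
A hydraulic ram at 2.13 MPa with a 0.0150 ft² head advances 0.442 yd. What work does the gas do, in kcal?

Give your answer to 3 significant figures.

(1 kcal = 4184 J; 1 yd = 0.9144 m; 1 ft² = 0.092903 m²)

2.13 MPa → 2.13×10⁶ Pa
0.0150 ft² → 0.00139354 m²
F = P × A = 2.13×10⁶ × 0.00139354 = 2968.24 N
0.442 yd → 0.404165 m
W = F × d = 2968.24 × 0.404165 = 1199.66 J
In kcal: 1199.66 / 4184 = 0.286726 kcal

0.287 kcal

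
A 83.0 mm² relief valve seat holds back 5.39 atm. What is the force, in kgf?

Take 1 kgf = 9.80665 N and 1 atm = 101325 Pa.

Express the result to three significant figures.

4.62 kgf

5.39 atm × 101325 → 546142 Pa
83.0 mm² × 10⁻⁶ → 8.3×10⁻⁵ m²
F = P × A = 546142 Pa × 8.3×10⁻⁵ m² = 45.3298 N
45.3298 N ÷ (9.80665 N/kgf) = 4.62235 kgf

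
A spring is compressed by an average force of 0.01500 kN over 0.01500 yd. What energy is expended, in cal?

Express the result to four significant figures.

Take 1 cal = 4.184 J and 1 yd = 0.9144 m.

0.01500 kN × 1000 = 15 N
0.01500 yd × 0.9144 = 0.013716 m
W = F × d = 15 N × 0.013716 m = 0.20574 J
0.20574 J ÷ (4.184 J/cal) = 0.049173 cal

0.04917 cal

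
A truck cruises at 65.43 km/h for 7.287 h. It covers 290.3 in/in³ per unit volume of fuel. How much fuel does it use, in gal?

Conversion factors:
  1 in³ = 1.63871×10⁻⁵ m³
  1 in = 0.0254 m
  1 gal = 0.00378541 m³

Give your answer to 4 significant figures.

65.43 km/h → 18.175 m/s
7.287 h → 26233.2 s
d = v × t = 18.175 × 26233.2 = 476788 m
290.3 in/in³ → 449965 m/m³
V = d / (distance per unit fuel) = 476788 / 449965 = 1.05961 m³
In gal: 1.05961 / 0.00378541 = 279.919 gal

279.9 gal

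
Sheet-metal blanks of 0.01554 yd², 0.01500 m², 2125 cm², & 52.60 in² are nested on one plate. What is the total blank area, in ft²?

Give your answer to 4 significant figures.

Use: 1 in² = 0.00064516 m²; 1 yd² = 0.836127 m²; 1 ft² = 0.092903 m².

2.954 ft²

0.01554 yd² × 0.836127 = 0.0129934 m²
0.01500 m² (already m²)
2125 cm² × 0.0001 = 0.2125 m²
52.60 in² × 0.00064516 = 0.0339354 m²
Total: 0.0129934 + 0.015 + 0.2125 + 0.0339354 = 0.274429 m²
In ft²: 0.274429 / 0.092903 = 2.95393 ft²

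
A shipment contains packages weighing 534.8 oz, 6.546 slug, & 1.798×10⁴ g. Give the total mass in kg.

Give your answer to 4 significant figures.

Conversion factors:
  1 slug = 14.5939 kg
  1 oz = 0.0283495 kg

128.7 kg

534.8 oz × 0.0283495 = 15.1613 kg
6.546 slug × 14.5939 = 95.5317 kg
1.798×10⁴ g × 0.001 = 17.98 kg
Sum: 15.1613 + 95.5317 + 17.98 = 128.673 kg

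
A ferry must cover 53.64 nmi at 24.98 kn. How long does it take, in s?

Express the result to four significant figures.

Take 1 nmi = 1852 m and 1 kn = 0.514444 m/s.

7730 s

53.64 nmi × 1852 → 99341.3 m
24.98 kn × 0.514444 → 12.8508 m/s
t = d / v = 99341.3 m / 12.8508 m/s = 7730.36 s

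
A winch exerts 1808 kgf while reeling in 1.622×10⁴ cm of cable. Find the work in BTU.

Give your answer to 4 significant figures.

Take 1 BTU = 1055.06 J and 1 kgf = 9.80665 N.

2726 BTU

1808 kgf × 9.80665 = 17730.4 N
1.622×10⁴ cm × 0.01 = 162.2 m
W = F × d = 17730.4 N × 162.2 m = 2.87587×10⁶ J
2.87587×10⁶ J ÷ (1055.06 J/BTU) = 2725.79 BTU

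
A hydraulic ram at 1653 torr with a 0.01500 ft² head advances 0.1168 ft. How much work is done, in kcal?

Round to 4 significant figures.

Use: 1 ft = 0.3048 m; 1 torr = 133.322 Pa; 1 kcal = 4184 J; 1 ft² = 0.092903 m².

0.002613 kcal

1653 torr → 220381 Pa
0.01500 ft² → 0.00139354 m²
F = P × A = 220381 × 0.00139354 = 307.11 N
0.1168 ft → 0.0356006 m
W = F × d = 307.11 × 0.0356006 = 10.9333 J
In kcal: 10.9333 / 4184 = 0.00261312 kcal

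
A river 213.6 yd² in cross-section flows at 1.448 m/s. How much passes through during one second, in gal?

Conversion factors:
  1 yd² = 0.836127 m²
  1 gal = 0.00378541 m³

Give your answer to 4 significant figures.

6.832×10⁴ gal

213.6 yd² × 0.836127 → 178.597 m²
V = v × A × t = 1.448 m/s × 178.597 m² × 1 s = 258.608 m³
258.608 m³ ÷ (0.00378541 m³/gal) = 68317 gal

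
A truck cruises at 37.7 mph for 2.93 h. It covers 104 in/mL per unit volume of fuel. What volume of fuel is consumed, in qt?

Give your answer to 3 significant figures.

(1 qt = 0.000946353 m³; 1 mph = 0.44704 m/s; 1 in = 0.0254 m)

71.1 qt

37.7 mph → 16.8534 m/s
2.93 h → 10548 s
d = v × t = 16.8534 × 10548 = 177770 m
104 in/mL → 2.6416×10⁶ m/m³
V = d / (distance per unit fuel) = 177770 / 2.6416×10⁶ = 0.0672963 m³
In qt: 0.0672963 / 0.000946353 = 71.1112 qt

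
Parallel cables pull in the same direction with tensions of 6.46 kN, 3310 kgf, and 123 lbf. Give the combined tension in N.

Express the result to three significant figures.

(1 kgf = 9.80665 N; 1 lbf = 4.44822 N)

3.95×10⁴ N

6.46 kN × 1000 = 6460 N
3310 kgf × 9.80665 = 32460 N
123 lbf × 4.44822 = 547.131 N
Sum: 6460 + 32460 + 547.131 = 39467.1 N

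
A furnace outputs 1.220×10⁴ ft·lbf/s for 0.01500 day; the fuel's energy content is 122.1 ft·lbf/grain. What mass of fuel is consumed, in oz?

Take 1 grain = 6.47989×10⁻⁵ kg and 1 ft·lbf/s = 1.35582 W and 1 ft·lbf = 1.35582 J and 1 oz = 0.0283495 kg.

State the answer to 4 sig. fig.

296.0 oz

1.220×10⁴ ft·lbf/s → 16541 W
0.01500 day → 1296 s
E = P × t = 16541 × 1296 = 2.14371×10⁷ J
122.1 ft·lbf/grain → 2.55476×10⁶ J/kg
m = E / e_s = 2.14371×10⁷ / 2.55476×10⁶ = 8.39104 kg
In oz: 8.39104 / 0.0283495 = 295.985 oz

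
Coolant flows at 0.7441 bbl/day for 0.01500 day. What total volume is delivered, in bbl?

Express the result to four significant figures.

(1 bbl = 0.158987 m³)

0.7441 bbl/day → 1.36924×10⁻⁶ m³/s
0.01500 day → 1296 s
V = Q × t = 1.36924×10⁻⁶ × 1296 = 0.00177454 m³
In bbl: 0.00177454 / 0.158987 = 0.0111615 bbl

0.01116 bbl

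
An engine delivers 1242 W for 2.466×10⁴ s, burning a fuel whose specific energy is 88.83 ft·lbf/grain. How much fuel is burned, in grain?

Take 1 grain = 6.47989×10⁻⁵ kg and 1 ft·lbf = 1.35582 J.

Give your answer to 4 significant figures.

2.543×10⁵ grain

E = P × t = 1242 × 24660 = 3.06277×10⁷ J
88.83 ft·lbf/grain → 1.85863×10⁶ J/kg
m = E / e_s = 3.06277×10⁷ / 1.85863×10⁶ = 16.4786 kg
In grain: 16.4786 / 6.47989×10⁻⁵ = 254304 grain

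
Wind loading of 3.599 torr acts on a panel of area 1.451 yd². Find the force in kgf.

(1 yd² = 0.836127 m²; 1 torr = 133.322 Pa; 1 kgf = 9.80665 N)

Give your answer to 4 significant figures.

59.36 kgf

3.599 torr × 133.322 = 479.826 Pa
1.451 yd² × 0.836127 = 1.21322 m²
F = P × A = 479.826 Pa × 1.21322 m² = 582.134 N
582.134 N ÷ (9.80665 N/kgf) = 59.3611 kgf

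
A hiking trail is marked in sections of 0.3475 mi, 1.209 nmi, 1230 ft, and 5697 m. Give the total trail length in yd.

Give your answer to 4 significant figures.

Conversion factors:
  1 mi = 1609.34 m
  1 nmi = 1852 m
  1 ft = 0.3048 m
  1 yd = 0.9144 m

0.3475 mi × 1609.34 → 559.246 m
1.209 nmi × 1852 → 2239.07 m
1230 ft × 0.3048 → 374.904 m
5697 m (already m)
Total: 559.246 + 2239.07 + 374.904 + 5697 = 8870.22 m
In yd: 8870.22 / 0.9144 = 9700.59 yd

9701 yd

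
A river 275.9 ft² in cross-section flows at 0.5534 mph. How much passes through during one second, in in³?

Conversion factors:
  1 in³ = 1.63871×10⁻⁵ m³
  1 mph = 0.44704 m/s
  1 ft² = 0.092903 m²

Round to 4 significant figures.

3.870×10⁵ in³

0.5534 mph × 0.44704 = 0.247392 m/s
275.9 ft² × 0.092903 = 25.6319 m²
V = v × A × t = 0.247392 m/s × 25.6319 m² × 1 s = 6.34113 m³
6.34113 m³ ÷ (1.63871×10⁻⁵ m³/in³) = 386959 in³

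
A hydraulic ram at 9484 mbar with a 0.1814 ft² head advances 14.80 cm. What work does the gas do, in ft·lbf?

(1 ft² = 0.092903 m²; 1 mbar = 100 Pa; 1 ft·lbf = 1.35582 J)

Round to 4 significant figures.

9484 mbar → 948400 Pa
0.1814 ft² → 0.0168526 m²
F = P × A = 948400 × 0.0168526 = 15983 N
14.80 cm → 0.148 m
W = F × d = 15983 × 0.148 = 2365.48 J
In ft·lbf: 2365.48 / 1.35582 = 1744.69 ft·lbf

1745 ft·lbf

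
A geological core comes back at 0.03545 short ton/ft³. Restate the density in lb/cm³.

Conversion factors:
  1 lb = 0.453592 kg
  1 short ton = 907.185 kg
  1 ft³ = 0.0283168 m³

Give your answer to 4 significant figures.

0.03545 short ton/ft³ × 907.185 kg/short ton ÷ 0.0283168 m³/ft³ = 1135.71 kg/m³
1135.71 kg/m³ ÷ 0.453592 kg/lb × 10⁻⁶ m³/cm³ = 0.00250381 lb/cm³

0.002504 lb/cm³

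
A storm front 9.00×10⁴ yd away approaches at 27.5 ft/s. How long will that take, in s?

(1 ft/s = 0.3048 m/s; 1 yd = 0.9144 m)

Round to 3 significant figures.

9820 s

9.00×10⁴ yd × 0.9144 → 82296 m
27.5 ft/s × 0.3048 → 8.382 m/s
t = d / v = 82296 m / 8.382 m/s = 9818.18 s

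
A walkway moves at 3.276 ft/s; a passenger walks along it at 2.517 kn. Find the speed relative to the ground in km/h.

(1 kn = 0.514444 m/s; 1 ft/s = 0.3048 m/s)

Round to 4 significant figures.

3.276 ft/s × 0.3048 → 0.998525 m/s
2.517 kn × 0.514444 → 1.29486 m/s
Total: 0.998525 + 1.29486 = 2.29338 m/s
In km/h: 2.29338 / (1/3.6) = 8.25617 km/h

8.256 km/h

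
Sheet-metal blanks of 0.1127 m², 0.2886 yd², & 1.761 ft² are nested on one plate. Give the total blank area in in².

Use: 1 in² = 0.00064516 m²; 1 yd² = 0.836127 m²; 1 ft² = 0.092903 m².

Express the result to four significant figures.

0.1127 m² (already m²)
0.2886 yd² × 0.836127 → 0.241306 m²
1.761 ft² × 0.092903 → 0.163602 m²
Combined: 0.1127 + 0.241306 + 0.163602 = 0.517608 m²
In in²: 0.517608 / 0.00064516 = 802.294 in²

802.3 in²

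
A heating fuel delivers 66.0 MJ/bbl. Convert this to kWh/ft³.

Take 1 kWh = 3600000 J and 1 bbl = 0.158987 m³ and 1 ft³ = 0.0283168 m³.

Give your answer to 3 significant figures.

3.27 kWh/ft³

66.0 MJ/bbl × 1000000 J/MJ ÷ 0.158987 m³/bbl = 4.15128×10⁸ J/m³
4.15128×10⁸ J/m³ ÷ 3600000 J/kWh × 0.0283168 m³/ft³ = 3.2653 kWh/ft³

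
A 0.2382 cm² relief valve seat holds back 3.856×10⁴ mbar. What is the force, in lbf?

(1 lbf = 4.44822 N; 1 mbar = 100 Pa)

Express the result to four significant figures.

3.856×10⁴ mbar × 100 → 3.856×10⁶ Pa
0.2382 cm² × 0.0001 → 2.382×10⁻⁵ m²
F = P × A = 3.856×10⁶ Pa × 2.382×10⁻⁵ m² = 91.8499 N
91.8499 N ÷ (4.44822 N/lbf) = 20.6487 lbf

20.65 lbf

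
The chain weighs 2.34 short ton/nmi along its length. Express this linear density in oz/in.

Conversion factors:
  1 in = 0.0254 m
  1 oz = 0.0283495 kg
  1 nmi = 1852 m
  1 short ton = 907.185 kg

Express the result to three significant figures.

2.34 short ton/nmi × 907.185 kg/short ton ÷ 1852 m/nmi = 1.14623 kg/m
1.14623 kg/m ÷ 0.0283495 kg/oz × 0.0254 m/in = 1.02698 oz/in

1.03 oz/in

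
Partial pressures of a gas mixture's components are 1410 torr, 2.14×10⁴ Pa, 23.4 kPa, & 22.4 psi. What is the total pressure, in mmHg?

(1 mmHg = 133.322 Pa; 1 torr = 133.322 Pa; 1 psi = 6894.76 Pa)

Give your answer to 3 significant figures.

1410 torr × 133.322 = 187984 Pa
2.14×10⁴ Pa (already Pa)
23.4 kPa × 1000 = 23400 Pa
22.4 psi × 6894.76 = 154443 Pa
Total: 187984 + 21400 + 23400 + 154443 = 387227 Pa
In mmHg: 387227 / 133.322 = 2904.45 mmHg

2900 mmHg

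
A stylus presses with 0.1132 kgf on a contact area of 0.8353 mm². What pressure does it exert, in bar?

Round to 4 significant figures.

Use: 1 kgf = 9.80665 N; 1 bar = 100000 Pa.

13.29 bar

0.1132 kgf × 9.80665 = 1.11011 N
0.8353 mm² × 10⁻⁶ = 8.353×10⁻⁷ m²
P = F / A = 1.11011 N / 8.353×10⁻⁷ m² = 1.329×10⁶ Pa
1.329×10⁶ Pa ÷ (100000 Pa/bar) = 13.29 bar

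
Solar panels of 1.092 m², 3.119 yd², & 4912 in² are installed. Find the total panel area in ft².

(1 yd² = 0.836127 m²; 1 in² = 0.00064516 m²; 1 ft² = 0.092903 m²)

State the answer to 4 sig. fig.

73.94 ft²

1.092 m² (already m²)
3.119 yd² × 0.836127 = 2.60788 m²
4912 in² × 0.00064516 = 3.16903 m²
Total: 1.092 + 2.60788 + 3.16903 = 6.86891 m²
In ft²: 6.86891 / 0.092903 = 73.9364 ft²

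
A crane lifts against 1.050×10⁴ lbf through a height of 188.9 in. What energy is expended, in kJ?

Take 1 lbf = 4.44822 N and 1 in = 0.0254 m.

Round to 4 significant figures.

224.1 kJ

1.050×10⁴ lbf × 4.44822 → 46706.3 N
188.9 in × 0.0254 → 4.79806 m
W = F × d = 46706.3 N × 4.79806 m = 224100 J
224100 J ÷ (1000 J/kJ) = 224.1 kJ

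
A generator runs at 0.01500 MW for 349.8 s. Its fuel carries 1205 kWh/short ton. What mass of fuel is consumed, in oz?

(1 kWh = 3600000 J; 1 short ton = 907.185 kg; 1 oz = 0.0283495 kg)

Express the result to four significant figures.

38.71 oz

0.01500 MW → 15000 W
E = P × t = 15000 × 349.8 = 5.247×10⁶ J
1205 kWh/short ton → 4.78183×10⁶ J/kg
m = E / e_s = 5.247×10⁶ / 4.78183×10⁶ = 1.09728 kg
In oz: 1.09728 / 0.0283495 = 38.7054 oz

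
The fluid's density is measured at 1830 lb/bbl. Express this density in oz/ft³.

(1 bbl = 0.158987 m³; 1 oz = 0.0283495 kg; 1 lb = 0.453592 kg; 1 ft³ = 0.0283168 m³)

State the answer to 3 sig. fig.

1830 lb/bbl × 0.453592 kg/lb ÷ 0.158987 m³/bbl = 5221.01 kg/m³
5221.01 kg/m³ ÷ 0.0283495 kg/oz × 0.0283168 m³/ft³ = 5214.99 oz/ft³

5210 oz/ft³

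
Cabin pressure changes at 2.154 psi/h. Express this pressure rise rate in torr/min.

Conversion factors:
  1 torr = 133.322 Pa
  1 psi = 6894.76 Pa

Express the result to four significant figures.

2.154 psi/h × 6894.76 Pa/psi ÷ 3600 s/h = 4.12536 Pa/s
4.12536 Pa/s ÷ 133.322 Pa/torr × 60 s/min = 1.85657 torr/min

1.857 torr/min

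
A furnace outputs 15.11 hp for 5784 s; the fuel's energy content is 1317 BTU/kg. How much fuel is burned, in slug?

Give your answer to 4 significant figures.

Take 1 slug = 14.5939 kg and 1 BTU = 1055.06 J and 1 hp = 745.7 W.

15.11 hp → 11267.5 W
E = P × t = 11267.5 × 5784 = 6.51712×10⁷ J
1317 BTU/kg → 1.38951×10⁶ J/kg
m = E / e_s = 6.51712×10⁷ / 1.38951×10⁶ = 46.9023 kg
In slug: 46.9023 / 14.5939 = 3.21383 slug

3.214 slug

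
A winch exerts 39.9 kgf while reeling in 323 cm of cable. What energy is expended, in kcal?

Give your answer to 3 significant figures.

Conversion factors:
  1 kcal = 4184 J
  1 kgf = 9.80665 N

0.302 kcal

39.9 kgf × 9.80665 = 391.285 N
323 cm × 0.01 = 3.23 m
W = F × d = 391.285 N × 3.23 m = 1263.85 J
1263.85 J ÷ (4184 J/kcal) = 0.302067 kcal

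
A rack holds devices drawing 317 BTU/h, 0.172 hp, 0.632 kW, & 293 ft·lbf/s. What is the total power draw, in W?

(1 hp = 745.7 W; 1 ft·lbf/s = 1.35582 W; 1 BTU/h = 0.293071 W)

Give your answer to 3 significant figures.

317 BTU/h × 0.293071 = 92.9035 W
0.172 hp × 745.7 = 128.26 W
0.632 kW × 1000 = 632 W
293 ft·lbf/s × 1.35582 = 397.255 W
Total: 92.9035 + 128.26 + 632 + 397.255 = 1250.42 W

1250 W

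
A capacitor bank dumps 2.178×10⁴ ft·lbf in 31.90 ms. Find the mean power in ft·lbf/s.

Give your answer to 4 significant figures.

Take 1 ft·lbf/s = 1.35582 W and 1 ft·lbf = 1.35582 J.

6.828×10⁵ ft·lbf/s

2.178×10⁴ ft·lbf × 1.35582 → 29529.8 J
31.90 ms × 0.001 → 0.0319 s
P = E / t = 29529.8 J / 0.0319 s = 925699 W
925699 W ÷ (1.35582 W/ft·lbf/s) = 682760 ft·lbf/s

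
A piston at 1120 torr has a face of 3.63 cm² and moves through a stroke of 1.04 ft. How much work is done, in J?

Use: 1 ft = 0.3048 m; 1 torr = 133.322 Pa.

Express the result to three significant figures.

17.2 J

1120 torr → 149321 Pa
3.63 cm² → 3.63×10⁻⁴ m²
F = P × A = 149321 × 3.63×10⁻⁴ = 54.2035 N
1.04 ft → 0.316992 m
W = F × d = 54.2035 × 0.316992 = 17.1821 J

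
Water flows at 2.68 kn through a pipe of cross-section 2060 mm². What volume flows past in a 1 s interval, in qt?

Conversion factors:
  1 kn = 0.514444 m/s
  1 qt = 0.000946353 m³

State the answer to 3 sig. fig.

3.00 qt

2.68 kn × 0.514444 = 1.37871 m/s
2060 mm² × 10⁻⁶ = 0.00206 m²
V = v × A × t = 1.37871 m/s × 0.00206 m² × 1 s = 0.00284014 m³
0.00284014 m³ ÷ (0.000946353 m³/qt) = 3.00114 qt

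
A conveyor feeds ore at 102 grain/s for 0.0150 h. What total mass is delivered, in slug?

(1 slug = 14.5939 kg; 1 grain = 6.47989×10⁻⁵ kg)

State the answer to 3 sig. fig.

0.0245 slug

102 grain/s → 0.00660949 kg/s
0.0150 h → 54 s
m = ṁ × t = 0.00660949 × 54 = 0.356912 kg
In slug: 0.356912 / 14.5939 = 0.0244562 slug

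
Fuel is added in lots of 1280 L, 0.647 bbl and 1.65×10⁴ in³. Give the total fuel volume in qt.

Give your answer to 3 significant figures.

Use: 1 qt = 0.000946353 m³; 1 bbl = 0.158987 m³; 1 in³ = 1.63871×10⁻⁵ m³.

1750 qt

1280 L × 0.001 → 1.28 m³
0.647 bbl × 0.158987 → 0.102865 m³
1.65×10⁴ in³ × 1.63871×10⁻⁵ → 0.270387 m³
Total: 1.28 + 0.102865 + 0.270387 = 1.65325 m³
In qt: 1.65325 / 0.000946353 = 1746.97 qt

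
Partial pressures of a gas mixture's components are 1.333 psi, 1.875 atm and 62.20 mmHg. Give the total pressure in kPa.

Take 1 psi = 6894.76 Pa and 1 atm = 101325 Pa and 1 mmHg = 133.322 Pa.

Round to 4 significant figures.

1.333 psi × 6894.76 = 9190.72 Pa
1.875 atm × 101325 = 189984 Pa
62.20 mmHg × 133.322 = 8292.63 Pa
Total: 9190.72 + 189984 + 8292.63 = 207467 Pa
In kPa: 207467 / 1000 = 207.467 kPa

207.5 kPa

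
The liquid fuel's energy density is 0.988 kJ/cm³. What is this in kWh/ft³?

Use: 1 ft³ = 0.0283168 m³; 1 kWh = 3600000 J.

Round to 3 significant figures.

0.988 kJ/cm³ × 1000 J/kJ ÷ 10⁻⁶ m³/cm³ = 9.88×10⁸ J/m³
9.88×10⁸ J/m³ ÷ 3600000 J/kWh × 0.0283168 m³/ft³ = 7.77139 kWh/ft³

7.77 kWh/ft³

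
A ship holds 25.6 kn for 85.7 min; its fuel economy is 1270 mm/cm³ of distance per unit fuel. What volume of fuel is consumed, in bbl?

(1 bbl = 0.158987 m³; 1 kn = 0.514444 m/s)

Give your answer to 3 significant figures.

0.335 bbl

25.6 kn → 13.1698 m/s
85.7 min → 5142 s
d = v × t = 13.1698 × 5142 = 67719.1 m
1270 mm/cm³ → 1.27×10⁶ m/m³
V = d / (distance per unit fuel) = 67719.1 / 1.27×10⁶ = 0.0533221 m³
In bbl: 0.0533221 / 0.158987 = 0.335387 bbl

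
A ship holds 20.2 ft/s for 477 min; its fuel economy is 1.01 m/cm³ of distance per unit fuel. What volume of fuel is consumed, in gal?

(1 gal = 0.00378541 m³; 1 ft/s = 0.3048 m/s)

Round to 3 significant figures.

20.2 ft/s → 6.15696 m/s
477 min → 28620 s
d = v × t = 6.15696 × 28620 = 176212 m
1.01 m/cm³ → 1.01×10⁶ m/m³
V = d / (distance per unit fuel) = 176212 / 1.01×10⁶ = 0.174467 m³
In gal: 0.174467 / 0.00378541 = 46.0893 gal

46.1 gal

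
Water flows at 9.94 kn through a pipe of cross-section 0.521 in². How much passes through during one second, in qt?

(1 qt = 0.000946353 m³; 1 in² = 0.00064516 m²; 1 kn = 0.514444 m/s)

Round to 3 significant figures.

1.82 qt

9.94 kn × 0.514444 → 5.11357 m/s
0.521 in² × 0.00064516 → 3.36128×10⁻⁴ m²
V = v × A × t = 5.11357 m/s × 3.36128×10⁻⁴ m² × 1 s = 0.00171881 m³
0.00171881 m³ ÷ (0.000946353 m³/qt) = 1.81625 qt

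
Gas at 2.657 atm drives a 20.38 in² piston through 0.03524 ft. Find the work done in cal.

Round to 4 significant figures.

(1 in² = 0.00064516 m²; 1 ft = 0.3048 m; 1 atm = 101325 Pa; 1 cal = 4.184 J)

2.657 atm → 269221 Pa
20.38 in² → 0.0131484 m²
F = P × A = 269221 × 0.0131484 = 3539.83 N
0.03524 ft → 0.0107412 m
W = F × d = 3539.83 × 0.0107412 = 38.022 J
In cal: 38.022 / 4.184 = 9.08748 cal

9.087 cal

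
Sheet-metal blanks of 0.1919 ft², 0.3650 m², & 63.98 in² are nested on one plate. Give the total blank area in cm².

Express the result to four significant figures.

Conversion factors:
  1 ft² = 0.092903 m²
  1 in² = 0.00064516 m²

0.1919 ft² × 0.092903 = 0.0178281 m²
0.3650 m² (already m²)
63.98 in² × 0.00064516 = 0.0412773 m²
Sum: 0.0178281 + 0.365 + 0.0412773 = 0.424105 m²
In cm²: 0.424105 / 0.0001 = 4241.05 cm²

4241 cm²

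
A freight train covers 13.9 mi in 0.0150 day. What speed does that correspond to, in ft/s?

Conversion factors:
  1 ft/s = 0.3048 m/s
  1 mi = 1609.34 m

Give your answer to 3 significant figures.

56.6 ft/s

13.9 mi × 1609.34 → 22369.8 m
0.0150 day × 86400 → 1296 s
v = d / t = 22369.8 m / 1296 s = 17.2606 m/s
17.2606 m/s ÷ (0.3048 m/s/ft/s) = 56.6293 ft/s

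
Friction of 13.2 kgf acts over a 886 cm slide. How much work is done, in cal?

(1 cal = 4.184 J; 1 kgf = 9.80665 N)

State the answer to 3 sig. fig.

13.2 kgf × 9.80665 = 129.448 N
886 cm × 0.01 = 8.86 m
W = F × d = 129.448 N × 8.86 m = 1146.91 J
1146.91 J ÷ (4.184 J/cal) = 274.118 cal

274 cal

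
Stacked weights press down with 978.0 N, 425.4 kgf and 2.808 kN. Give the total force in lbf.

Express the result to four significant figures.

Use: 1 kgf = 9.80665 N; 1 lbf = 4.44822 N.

1789 lbf

978.0 N (already N)
425.4 kgf × 9.80665 → 4171.75 N
2.808 kN × 1000 → 2808 N
Total: 978 + 4171.75 + 2808 = 7957.75 N
In lbf: 7957.75 / 4.44822 = 1788.97 lbf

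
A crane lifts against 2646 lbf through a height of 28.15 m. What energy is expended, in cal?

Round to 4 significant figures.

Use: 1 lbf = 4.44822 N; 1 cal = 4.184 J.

7.919×10⁴ cal

2646 lbf × 4.44822 → 11770 N
W = F × d = 11770 N × 28.15 m = 331326 J
331326 J ÷ (4.184 J/cal) = 79188.8 cal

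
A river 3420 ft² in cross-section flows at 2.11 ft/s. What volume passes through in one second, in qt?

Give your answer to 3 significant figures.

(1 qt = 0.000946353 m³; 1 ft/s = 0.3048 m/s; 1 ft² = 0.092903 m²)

2.11 ft/s × 0.3048 → 0.643128 m/s
3420 ft² × 0.092903 → 317.728 m²
V = v × A × t = 0.643128 m/s × 317.728 m² × 1 s = 204.34 m³
204.34 m³ ÷ (0.000946353 m³/qt) = 215924 qt

2.16×10⁵ qt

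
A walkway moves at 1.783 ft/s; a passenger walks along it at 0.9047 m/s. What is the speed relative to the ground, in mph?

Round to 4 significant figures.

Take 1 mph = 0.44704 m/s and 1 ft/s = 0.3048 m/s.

1.783 ft/s × 0.3048 = 0.543458 m/s
0.9047 m/s (already m/s)
Total: 0.543458 + 0.9047 = 1.44816 m/s
In mph: 1.44816 / 0.44704 = 3.23944 mph

3.239 mph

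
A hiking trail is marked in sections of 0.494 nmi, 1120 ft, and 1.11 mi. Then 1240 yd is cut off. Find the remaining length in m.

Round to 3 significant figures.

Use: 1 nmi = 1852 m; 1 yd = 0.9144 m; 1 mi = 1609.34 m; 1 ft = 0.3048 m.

1910 m

0.494 nmi × 1852 → 914.888 m
1120 ft × 0.3048 → 341.376 m
1.11 mi × 1609.34 → 1786.37 m
1240 yd × 0.9144 → 1133.86 m
Net: 914.888 + 341.376 + 1786.37 − 1133.86 = 1908.77 m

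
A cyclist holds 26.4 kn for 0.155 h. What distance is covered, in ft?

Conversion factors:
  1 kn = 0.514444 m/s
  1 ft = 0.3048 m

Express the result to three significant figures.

2.49×10⁴ ft

26.4 kn × 0.514444 = 13.5813 m/s
0.155 h × 3600 = 558 s
d = v × t = 13.5813 m/s × 558 s = 7578.37 m
7578.37 m ÷ (0.3048 m/ft) = 24863.4 ft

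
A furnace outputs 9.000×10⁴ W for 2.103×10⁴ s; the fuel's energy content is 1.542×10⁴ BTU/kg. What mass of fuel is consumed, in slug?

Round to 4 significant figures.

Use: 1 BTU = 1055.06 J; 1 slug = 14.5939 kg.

E = P × t = 90000 × 21030 = 1.8927×10⁹ J
1.542×10⁴ BTU/kg → 1.6269×10⁷ J/kg
m = E / e_s = 1.8927×10⁹ / 1.6269×10⁷ = 116.338 kg
In slug: 116.338 / 14.5939 = 7.97169 slug

7.972 slug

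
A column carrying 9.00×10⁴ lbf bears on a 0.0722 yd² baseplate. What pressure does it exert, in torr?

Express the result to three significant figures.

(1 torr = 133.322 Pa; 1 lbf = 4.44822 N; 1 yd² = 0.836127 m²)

4.97×10⁴ torr

9.00×10⁴ lbf × 4.44822 = 400340 N
0.0722 yd² × 0.836127 = 0.0603684 m²
P = F / A = 400340 N / 0.0603684 m² = 6.63162×10⁶ Pa
6.63162×10⁶ Pa ÷ (133.322 Pa/torr) = 49741.4 torr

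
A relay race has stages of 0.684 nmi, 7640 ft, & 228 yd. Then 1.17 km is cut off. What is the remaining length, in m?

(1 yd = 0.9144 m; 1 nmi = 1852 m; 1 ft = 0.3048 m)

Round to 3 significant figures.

0.684 nmi × 1852 → 1266.77 m
7640 ft × 0.3048 → 2328.67 m
228 yd × 0.9144 → 208.483 m
1.17 km × 1000 → 1170 m
Result: 1266.77 + 2328.67 + 208.483 − 1170 = 2633.92 m

2630 m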